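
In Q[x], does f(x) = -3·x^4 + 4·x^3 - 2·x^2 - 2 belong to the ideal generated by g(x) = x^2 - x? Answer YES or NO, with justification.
NO

In Q[x] the ideal (g) consists of all multiples of g, so f ∈ (g) iff g | f, i.e. iff the remainder of f on division by g is 0. Divide f by g (g is monic, so eliminate the leading term of the running remainder at each step):
  leading term -3·x^4: subtract (-3·x^2)·g(x) = -3·x^4 + 3·x^3, leaving x^3 - 2·x^2 - 2
  leading term x^3: subtract (x)·g(x) = x^3 - x^2, leaving -x^2 - 2
  leading term -x^2: subtract (-1)·g(x) = -x^2 + x, leaving -x - 2
The remainder r(x) = -x - 2 ≠ 0 (and deg r < deg g), so g ∤ f, i.e. f ∉ (g).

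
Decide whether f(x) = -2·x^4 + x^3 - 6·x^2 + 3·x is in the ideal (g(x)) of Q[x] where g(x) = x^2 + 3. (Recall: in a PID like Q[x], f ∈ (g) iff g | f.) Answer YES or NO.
In Q[x] the ideal (g) consists of all multiples of g, so f ∈ (g) iff g | f, i.e. iff the remainder of f on division by g is 0. Divide f by g (g is monic, so eliminate the leading term of the running remainder at each step):
  leading term -2·x^4: subtract (-2·x^2)·g(x) = -2·x^4 - 6·x^2, leaving x^3 + 3·x
  leading term x^3: subtract (x)·g(x) = x^3 + 3·x, leaving 0
The remainder is 0, so f(x) = g(x) · h(x) with h(x) = -2·x^2 + x. Hence g | f, i.e. f ∈ (g).

Final answer: YES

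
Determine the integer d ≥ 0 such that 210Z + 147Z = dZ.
In the PID Z, (a, b) is generated by gcd(a, b). Compute gcd(210, 147) with the extended Euclidean algorithm, tracking rows (r, s, t) with s·210 + t·147 = r:
  row A: (210, 1, 0)   [1·210 + 0·147 = 210]
  row B: (147, 0, 1)   [0·210 + 1·147 = 147]
  210 = 1·147 + 63   → row C = row A − 1·row B = (63, 1, −1)   [check: 1·210 − 1·147 = 63]
  147 = 2·63 + 21   → row D = row B − 2·row C = (21, −2, 3)   [check: −2·210 + 3·147 = 21]
  63 = 3·21 + 0   → remainder 0, stop. gcd = 21 (last nonzero row D).
So gcd(210, 147) = 21, with Bézout identity −2·210 + 3·147 = 21. Containment (⊇): the Bézout identity exhibits 21 as an element of (210, 147), giving (21) ⊆ (210, 147). Containment (⊆): since 21 | 210 and 21 | 147 (210 = 21·10, 147 = 21·7), every Z-linear combination of 210 and 147 is divisible by 21, so (210, 147) ⊆ (21). Therefore (210, 147) = (21), d = 21.

Final answer: (210, 147) = (21); d = 21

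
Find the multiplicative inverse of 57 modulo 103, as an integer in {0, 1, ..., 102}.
57^(−1) ≡ 47 (mod 103)

Apply the extended Euclidean algorithm to (103, 57), tracking rows (r, s, t) with s·103 + t·57 = r. Each division r_prev = q·r_cur + r_new produces the new row as (previous row) − q·(current row):
  row A: (103, 1, 0)   [1·103 + 0·57 = 103]
  row B: (57, 0, 1)   [0·103 + 1·57 = 57]
  103 = 1·57 + 46   → row C = row A − 1·row B = (46, 1, −1)   [check: 1·103 − 1·57 = 46]
  57 = 1·46 + 11   → row D = row B − 1·row C = (11, −1, 2)   [check: −1·103 + 2·57 = 11]
  46 = 4·11 + 2   → row E = row C − 4·row D = (2, 5, −9)   [check: 5·103 − 9·57 = 2]
  11 = 5·2 + 1   → row F = row D − 5·row E = (1, −26, 47)   [check: −26·103 + 47·57 = 1]
  2 = 2·1 + 0   → remainder 0, stop. gcd = 1 (last nonzero row F).
The gcd is 1, so 57 is invertible mod 103. The last nonzero row gives −26·103 + 47·57 = 1, so t = 47. So 57^(−1) ≡ 47 (mod 103). Verify: 57 · 47 = 2679 ≡ 1 (mod 103). ✓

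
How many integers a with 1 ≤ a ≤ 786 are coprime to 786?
260

The number of a ∈ {1, ..., 786} with gcd(a, 786) = 1 is by definition Euler's totient φ(786). φ is multiplicative, with φ(p^e) = p^e − p^(e−1). Factorise 786 = 2 · 3 · 131. Then
  φ(786) = (2 − 1) · (3 − 1) · (131 − 1) = 1 · 2 · 130 = 260.
So there are 260 such integers.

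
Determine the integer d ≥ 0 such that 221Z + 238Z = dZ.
In the PID Z, (a, b) is generated by gcd(a, b). Compute gcd(238, 221) with the extended Euclidean algorithm, tracking rows (r, s, t) with s·238 + t·221 = r:
  row A: (238, 1, 0)   [1·238 + 0·221 = 238]
  row B: (221, 0, 1)   [0·238 + 1·221 = 221]
  238 = 1·221 + 17   → row C = row A − 1·row B = (17, 1, −1)   [check: 1·238 − 1·221 = 17]
  221 = 13·17 + 0   → remainder 0, stop. gcd = 17 (last nonzero row C).
So gcd(221, 238) = 17, with Bézout identity 1·238 − 1·221 = 17. Containment (⊇): the Bézout identity exhibits 17 as an element of (221, 238), giving (17) ⊆ (221, 238). Containment (⊆): since 17 | 221 and 17 | 238 (221 = 17·13, 238 = 17·14), every Z-linear combination of 221 and 238 is divisible by 17, so (221, 238) ⊆ (17). Therefore (221, 238) = (17), d = 17.

Final answer: (221, 238) = (17); d = 17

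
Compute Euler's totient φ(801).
φ(801) = 528

φ is multiplicative, with φ(p^e) = p^e − p^(e−1). Factorise 801 = 3^2 · 89. Then
  φ(801) = (3^2 − 3^1) · (89 − 1) = 6 · 88 = 528.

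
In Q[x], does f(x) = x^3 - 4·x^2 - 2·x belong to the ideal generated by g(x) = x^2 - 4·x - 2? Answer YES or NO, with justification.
YES

In Q[x] the ideal (g) consists of all multiples of g, so f ∈ (g) iff g | f, i.e. iff the remainder of f on division by g is 0. Divide f by g (g is monic, so eliminate the leading term of the running remainder at each step):
  leading term x^3: subtract (x)·g(x) = x^3 - 4·x^2 - 2·x, leaving 0
The remainder is 0, so f(x) = g(x) · h(x) with h(x) = x. Hence g | f, i.e. f ∈ (g).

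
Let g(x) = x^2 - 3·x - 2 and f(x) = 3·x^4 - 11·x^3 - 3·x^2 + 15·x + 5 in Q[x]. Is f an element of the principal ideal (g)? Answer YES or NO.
In Q[x] the ideal (g) consists of all multiples of g, so f ∈ (g) iff g | f, i.e. iff the remainder of f on division by g is 0. Divide f by g (g is monic, so eliminate the leading term of the running remainder at each step):
  leading term 3·x^4: subtract (3·x^2)·g(x) = 3·x^4 - 9·x^3 - 6·x^2, leaving -2·x^3 + 3·x^2 + 15·x + 5
  leading term -2·x^3: subtract (-2·x)·g(x) = -2·x^3 + 6·x^2 + 4·x, leaving -3·x^2 + 11·x + 5
  leading term -3·x^2: subtract (-3)·g(x) = -3·x^2 + 9·x + 6, leaving 2·x - 1
The remainder r(x) = 2·x - 1 ≠ 0 (and deg r < deg g), so g ∤ f, i.e. f ∉ (g).

Final answer: NO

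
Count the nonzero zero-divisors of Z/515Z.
Z/515Z has 106 nonzero zero-divisors

In Z/515Z each nonzero element is either a unit (gcd with 515 is 1) or a zero-divisor (gcd > 1). The number of units is φ(515): factorise 515 = 5 · 103, so φ(515) = (5 − 1) · (103 − 1) = 4 · 102 = 408. The nonzero elements number 515 − 1 = 514. Hence the nonzero zero-divisors number 514 − 408 = 106.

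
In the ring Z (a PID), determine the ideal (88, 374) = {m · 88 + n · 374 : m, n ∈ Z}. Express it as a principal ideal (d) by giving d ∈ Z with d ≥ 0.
In the PID Z, (a, b) is generated by gcd(a, b). Compute gcd(374, 88) with the extended Euclidean algorithm, tracking rows (r, s, t) with s·374 + t·88 = r:
  row A: (374, 1, 0)   [1·374 + 0·88 = 374]
  row B: (88, 0, 1)   [0·374 + 1·88 = 88]
  374 = 4·88 + 22   → row C = row A − 4·row B = (22, 1, −4)   [check: 1·374 − 4·88 = 22]
  88 = 4·22 + 0   → remainder 0, stop. gcd = 22 (last nonzero row C).
So gcd(88, 374) = 22, with Bézout identity 1·374 − 4·88 = 22. Containment (⊇): the Bézout identity exhibits 22 as an element of (88, 374), giving (22) ⊆ (88, 374). Containment (⊆): since 22 | 88 and 22 | 374 (88 = 22·4, 374 = 22·17), every Z-linear combination of 88 and 374 is divisible by 22, so (88, 374) ⊆ (22). Therefore (88, 374) = (22), d = 22.

Final answer: (88, 374) = (22); d = 22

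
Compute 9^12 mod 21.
15

Use repeated squaring. Binary(12) = 1100. Walk through the bits of the exponent 12 left-to-right: at each bit after the leading one, square the running value, then multiply by 9 if the bit is 1 (always reducing mod 21):
  bit 1 = 1 (leading): start with 9.
  bit 2 = 1: square 9^2 = 81 ≡ 18; bit is 1, so multiply 18·9 = 162 ≡ 15 (mod 21).
  bit 3 = 0: square 15^2 = 225 ≡ 15 (mod 21).
  bit 4 = 0: square 15^2 = 225 ≡ 15 (mod 21).
Final value: 9^12 ≡ 15 (mod 21).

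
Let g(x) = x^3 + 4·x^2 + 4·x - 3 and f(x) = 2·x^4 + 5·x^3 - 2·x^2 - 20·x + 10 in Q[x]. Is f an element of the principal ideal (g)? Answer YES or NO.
In Q[x] the ideal (g) consists of all multiples of g, so f ∈ (g) iff g | f, i.e. iff the remainder of f on division by g is 0. Divide f by g (g is monic, so eliminate the leading term of the running remainder at each step):
  leading term 2·x^4: subtract (2·x)·g(x) = 2·x^4 + 8·x^3 + 8·x^2 - 6·x, leaving -3·x^3 - 10·x^2 - 14·x + 10
  leading term -3·x^3: subtract (-3)·g(x) = -3·x^3 - 12·x^2 - 12·x + 9, leaving 2·x^2 - 2·x + 1
The remainder r(x) = 2·x^2 - 2·x + 1 ≠ 0 (and deg r < deg g), so g ∤ f, i.e. f ∉ (g).

Final answer: NO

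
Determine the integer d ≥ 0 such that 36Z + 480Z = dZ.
In the PID Z, (a, b) is generated by gcd(a, b). Compute gcd(480, 36) with the extended Euclidean algorithm, tracking rows (r, s, t) with s·480 + t·36 = r:
  row A: (480, 1, 0)   [1·480 + 0·36 = 480]
  row B: (36, 0, 1)   [0·480 + 1·36 = 36]
  480 = 13·36 + 12   → row C = row A − 13·row B = (12, 1, −13)   [check: 1·480 − 13·36 = 12]
  36 = 3·12 + 0   → remainder 0, stop. gcd = 12 (last nonzero row C).
So gcd(36, 480) = 12, with Bézout identity 1·480 − 13·36 = 12. Containment (⊇): the Bézout identity exhibits 12 as an element of (36, 480), giving (12) ⊆ (36, 480). Containment (⊆): since 12 | 36 and 12 | 480 (36 = 12·3, 480 = 12·40), every Z-linear combination of 36 and 480 is divisible by 12, so (36, 480) ⊆ (12). Therefore (36, 480) = (12), d = 12.

Final answer: (36, 480) = (12); d = 12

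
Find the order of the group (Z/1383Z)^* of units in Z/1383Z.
(Z/1383Z)^* consists of the classes a with gcd(a, 1383) = 1, so its order is φ(1383). φ is multiplicative, with φ(p^e) = p^e − p^(e−1). Factorise 1383 = 3 · 461. Then
  φ(1383) = (3 − 1) · (461 − 1) = 2 · 460 = 920.
Thus |(Z/1383Z)^*| = 920.

Final answer: |(Z/1383Z)^*| = 920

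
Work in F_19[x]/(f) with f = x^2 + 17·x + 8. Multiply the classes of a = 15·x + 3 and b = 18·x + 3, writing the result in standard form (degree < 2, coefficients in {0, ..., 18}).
Multiply as integer polynomials: a · b = 270·x^2 + 99·x + 9. Reducing coefficients mod 19: a · b ≡ 4·x^2 + 4·x + 9. Now divide by f(x) = x^2 + 17·x + 8 in F_19[x], eliminating the leading term at each step:
  leading term 4·x^2: subtract (4)·f(x) = 4·x^2 + 11·x + 13, leaving 12·x + 15 (coefficients mod 19)
The degree is now < 2, so this is the remainder. Hence a · b ≡ 12·x + 15 in F_19[x]/(f).

Final answer: a · b ≡ 12·x + 15 (mod f(x))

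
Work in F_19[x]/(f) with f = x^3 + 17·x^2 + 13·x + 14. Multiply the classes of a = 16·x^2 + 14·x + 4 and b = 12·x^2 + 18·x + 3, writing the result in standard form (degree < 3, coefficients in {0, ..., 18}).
Multiply as integer polynomials: a · b = 192·x^4 + 456·x^3 + 348·x^2 + 114·x + 12. Reducing coefficients mod 19: a · b ≡ 2·x^4 + 6·x^2 + 12. Now divide by f(x) = x^3 + 17·x^2 + 13·x + 14 in F_19[x], eliminating the leading term at each step:
  leading term 2·x^4: subtract (2·x)·f(x) = 2·x^4 + 15·x^3 + 7·x^2 + 9·x, leaving 4·x^3 + 18·x^2 + 10·x + 12 (coefficients mod 19)
  leading term 4·x^3: subtract (4)·f(x) = 4·x^3 + 11·x^2 + 14·x + 18, leaving 7·x^2 + 15·x + 13 (coefficients mod 19)
The degree is now < 3, so this is the remainder. Hence a · b ≡ 7·x^2 + 15·x + 13 in F_19[x]/(f).

Final answer: a · b ≡ 7·x^2 + 15·x + 13 (mod f(x))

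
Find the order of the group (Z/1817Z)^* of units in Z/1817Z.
|(Z/1817Z)^*| = 1716

(Z/1817Z)^* consists of the classes a with gcd(a, 1817) = 1, so its order is φ(1817). φ is multiplicative, with φ(p^e) = p^e − p^(e−1). Factorise 1817 = 23 · 79. Then
  φ(1817) = (23 − 1) · (79 − 1) = 22 · 78 = 1716.
Thus |(Z/1817Z)^*| = 1716.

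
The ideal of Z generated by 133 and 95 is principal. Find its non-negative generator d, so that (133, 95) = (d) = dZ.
(133, 95) = (19); d = 19

In the PID Z, (a, b) is generated by gcd(a, b). Compute gcd(133, 95) with the extended Euclidean algorithm, tracking rows (r, s, t) with s·133 + t·95 = r:
  row A: (133, 1, 0)   [1·133 + 0·95 = 133]
  row B: (95, 0, 1)   [0·133 + 1·95 = 95]
  133 = 1·95 + 38   → row C = row A − 1·row B = (38, 1, −1)   [check: 1·133 − 1·95 = 38]
  95 = 2·38 + 19   → row D = row B − 2·row C = (19, −2, 3)   [check: −2·133 + 3·95 = 19]
  38 = 2·19 + 0   → remainder 0, stop. gcd = 19 (last nonzero row D).
So gcd(133, 95) = 19, with Bézout identity −2·133 + 3·95 = 19. Containment (⊇): the Bézout identity exhibits 19 as an element of (133, 95), giving (19) ⊆ (133, 95). Containment (⊆): since 19 | 133 and 19 | 95 (133 = 19·7, 95 = 19·5), every Z-linear combination of 133 and 95 is divisible by 19, so (133, 95) ⊆ (19). Therefore (133, 95) = (19), d = 19.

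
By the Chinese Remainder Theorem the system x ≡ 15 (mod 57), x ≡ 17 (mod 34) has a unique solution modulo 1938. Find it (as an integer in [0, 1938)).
The moduli 57, 34 are pairwise coprime, so by the CRT there is a unique solution mod 57·34 = 1938.
Solve by successive substitution. Start with x ≡ 15 (mod 57).
  Combine with x ≡ 17 (mod 34): write x = 15 + 57·t and require 15 + 57·t ≡ 17 (mod 34), i.e. 57·t ≡ 17 − 15 ≡ 2 (mod 34). Since 57^(−1) ≡ 3 (mod 34) (57 ≡ 23 (mod 34)), t ≡ 3·2 ≡ 6 (mod 34). So x ≡ 15 + 57·6 = 357 (mod 1938).
Unique solution in [0, 1938): x = 357.

Final answer: x ≡ 357 (mod 1938); the representative in [0, 1938) is 357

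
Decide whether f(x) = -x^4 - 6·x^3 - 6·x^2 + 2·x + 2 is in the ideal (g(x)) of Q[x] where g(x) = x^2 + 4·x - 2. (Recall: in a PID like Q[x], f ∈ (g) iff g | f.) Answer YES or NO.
NO

In Q[x] the ideal (g) consists of all multiples of g, so f ∈ (g) iff g | f, i.e. iff the remainder of f on division by g is 0. Divide f by g (g is monic, so eliminate the leading term of the running remainder at each step):
  leading term -x^4: subtract (-x^2)·g(x) = -x^4 - 4·x^3 + 2·x^2, leaving -2·x^3 - 8·x^2 + 2·x + 2
  leading term -2·x^3: subtract (-2·x)·g(x) = -2·x^3 - 8·x^2 + 4·x, leaving 2 - 2·x
The remainder r(x) = 2 - 2·x ≠ 0 (and deg r < deg g), so g ∤ f, i.e. f ∉ (g).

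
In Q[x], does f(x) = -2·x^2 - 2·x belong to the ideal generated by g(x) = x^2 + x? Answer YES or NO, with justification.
YES

In Q[x] the ideal (g) consists of all multiples of g, so f ∈ (g) iff g | f, i.e. iff the remainder of f on division by g is 0. Divide f by g (g is monic, so eliminate the leading term of the running remainder at each step):
  leading term -2·x^2: subtract (-2)·g(x) = -2·x^2 - 2·x, leaving 0
The remainder is 0, so f(x) = g(x) · h(x) with h(x) = -2. Hence g | f, i.e. f ∈ (g).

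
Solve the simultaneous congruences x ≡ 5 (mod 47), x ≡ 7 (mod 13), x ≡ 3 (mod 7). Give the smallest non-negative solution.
The moduli 47, 13, 7 are pairwise coprime, so by the CRT there is a unique solution mod 47·13·7 = 4277.
Solve by successive substitution. Start with x ≡ 5 (mod 47).
  Combine with x ≡ 7 (mod 13): write x = 5 + 47·t and require 5 + 47·t ≡ 7 (mod 13), i.e. 47·t ≡ 7 − 5 ≡ 2 (mod 13). Since 47^(−1) ≡ 5 (mod 13) (47 ≡ 8 (mod 13)), t ≡ 5·2 ≡ 10 (mod 13). So x ≡ 5 + 47·10 = 475 (mod 611).
  Combine with x ≡ 3 (mod 7): write x = 475 + 611·t and require 475 + 611·t ≡ 3 (mod 7), i.e. 611·t ≡ 3 − 475 ≡ 4 (mod 7). Since 611^(−1) ≡ 4 (mod 7) (611 ≡ 2 (mod 7)), t ≡ 4·4 ≡ 2 (mod 7). So x ≡ 475 + 611·2 = 1697 (mod 4277).
Unique solution in [0, 4277): x = 1697.

Final answer: x ≡ 1697 (mod 4277); the representative in [0, 4277) is 1697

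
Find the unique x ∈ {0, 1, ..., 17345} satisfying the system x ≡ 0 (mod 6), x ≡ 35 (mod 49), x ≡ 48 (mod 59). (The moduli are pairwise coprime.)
x ≡ 10668 (mod 17346); the representative in [0, 17346) is 10668

The moduli 6, 49, 59 are pairwise coprime, so by the CRT there is a unique solution mod 6·49·59 = 17346.
Solve by successive substitution. Start with x ≡ 0 (mod 6).
  Combine with x ≡ 35 (mod 49): write x = 6·t and require 6·t ≡ 35 (mod 49). Since 6^(−1) ≡ 41 (mod 49), t ≡ 41·35 ≡ 14 (mod 49). So x ≡ 6·14 = 84 (mod 294).
  Combine with x ≡ 48 (mod 59): write x = 84 + 294·t and require 84 + 294·t ≡ 48 (mod 59), i.e. 294·t ≡ 48 − 84 ≡ 23 (mod 59). Since 294^(−1) ≡ 58 (mod 59) (294 ≡ 58 (mod 59)), t ≡ 58·23 ≡ 36 (mod 59). So x ≡ 84 + 294·36 = 10668 (mod 17346).
Unique solution in [0, 17346): x = 10668.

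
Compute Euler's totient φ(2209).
φ(2209) = 2162

φ is multiplicative, with φ(p^e) = p^e − p^(e−1). Factorise 2209 = 47^2. Then
  φ(2209) = (47^2 − 47^1) = 2162 = 2162.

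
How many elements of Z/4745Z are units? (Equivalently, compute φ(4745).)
An element a ∈ Z/4745Z is a unit iff gcd(a, 4745) = 1, so the number of units is φ(4745). φ is multiplicative, with φ(p^e) = p^e − p^(e−1). Factorise 4745 = 5 · 13 · 73. Then
  φ(4745) = (5 − 1) · (13 − 1) · (73 − 1) = 4 · 12 · 72 = 3456.

Final answer: Z/4745Z has φ(4745) = 3456 units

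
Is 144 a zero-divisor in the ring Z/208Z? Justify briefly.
gcd(144, 208) = 16 > 1, so 144 is not a unit in Z/208Z. In Z/nZ every nonzero non-unit is a zero-divisor: explicitly, take b = 208/gcd = 13 ≠ 0 (mod 208); then 144·13 = 1872 = 9·208, i.e. 144·13 ≡ 0 (mod 208). So 144 is a zero-divisor.

Final answer: YES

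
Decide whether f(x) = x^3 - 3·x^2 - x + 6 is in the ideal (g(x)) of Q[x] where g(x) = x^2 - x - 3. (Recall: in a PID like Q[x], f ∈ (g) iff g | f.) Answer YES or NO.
In Q[x] the ideal (g) consists of all multiples of g, so f ∈ (g) iff g | f, i.e. iff the remainder of f on division by g is 0. Divide f by g (g is monic, so eliminate the leading term of the running remainder at each step):
  leading term x^3: subtract (x)·g(x) = x^3 - x^2 - 3·x, leaving -2·x^2 + 2·x + 6
  leading term -2·x^2: subtract (-2)·g(x) = -2·x^2 + 2·x + 6, leaving 0
The remainder is 0, so f(x) = g(x) · h(x) with h(x) = x - 2. Hence g | f, i.e. f ∈ (g).

Final answer: YES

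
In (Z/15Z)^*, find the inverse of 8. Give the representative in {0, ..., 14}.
Apply the extended Euclidean algorithm to (15, 8), tracking rows (r, s, t) with s·15 + t·8 = r. Each division r_prev = q·r_cur + r_new produces the new row as (previous row) − q·(current row):
  row A: (15, 1, 0)   [1·15 + 0·8 = 15]
  row B: (8, 0, 1)   [0·15 + 1·8 = 8]
  15 = 1·8 + 7   → row C = row A − 1·row B = (7, 1, −1)   [check: 1·15 − 1·8 = 7]
  8 = 1·7 + 1   → row D = row B − 1·row C = (1, −1, 2)   [check: −1·15 + 2·8 = 1]
  7 = 7·1 + 0   → remainder 0, stop. gcd = 1 (last nonzero row D).
The gcd is 1, so 8 is invertible mod 15. The last nonzero row gives −1·15 + 2·8 = 1, so t = 2. So 8^(−1) ≡ 2 (mod 15). Verify: 8 · 2 = 16 ≡ 1 (mod 15). ✓

Final answer: 8^(−1) ≡ 2 (mod 15)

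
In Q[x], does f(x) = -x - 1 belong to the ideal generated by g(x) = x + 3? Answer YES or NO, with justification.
In Q[x] the ideal (g) consists of all multiples of g, so f ∈ (g) iff g | f, i.e. iff the remainder of f on division by g is 0. Divide f by g (g is monic, so eliminate the leading term of the running remainder at each step):
  leading term -x: subtract (-1)·g(x) = -x - 3, leaving 2
The remainder r(x) = 2 ≠ 0 (and deg r < deg g), so g ∤ f, i.e. f ∉ (g).

Final answer: NO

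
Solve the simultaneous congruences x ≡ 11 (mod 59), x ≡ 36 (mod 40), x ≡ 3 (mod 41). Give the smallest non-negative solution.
The moduli 59, 40, 41 are pairwise coprime, so by the CRT there is a unique solution mod 59·40·41 = 96760.
Solve by successive substitution. Start with x ≡ 11 (mod 59).
  Combine with x ≡ 36 (mod 40): write x = 11 + 59·t and require 11 + 59·t ≡ 36 (mod 40), i.e. 59·t ≡ 36 − 11 ≡ 25 (mod 40). Since 59^(−1) ≡ 19 (mod 40) (59 ≡ 19 (mod 40)), t ≡ 19·25 ≡ 35 (mod 40). So x ≡ 11 + 59·35 = 2076 (mod 2360).
  Combine with x ≡ 3 (mod 41): write x = 2076 + 2360·t and require 2076 + 2360·t ≡ 3 (mod 41), i.e. 2360·t ≡ 3 − 2076 ≡ 18 (mod 41). Since 2360^(−1) ≡ 25 (mod 41) (2360 ≡ 23 (mod 41)), t ≡ 25·18 ≡ 40 (mod 41). So x ≡ 2076 + 2360·40 = 96476 (mod 96760).
Unique solution in [0, 96760): x = 96476.

Final answer: x ≡ 96476 (mod 96760); the representative in [0, 96760) is 96476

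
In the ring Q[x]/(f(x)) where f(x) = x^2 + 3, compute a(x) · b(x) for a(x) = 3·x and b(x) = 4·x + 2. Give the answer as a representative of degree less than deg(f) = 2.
a · b ≡ 6·x - 36 (mod f(x))

First multiply in Q[x] without reducing: a · b = 12·x^2 + 6·x. Now divide by f(x) = x^2 + 3, eliminating the leading term at each step:
  leading term 12·x^2: subtract (12)·f(x) = 12·x^2 + 36, leaving 6·x - 36
The degree is now < 2, so this is the remainder. Hence a · b ≡ 6·x - 36 in Q[x]/(f).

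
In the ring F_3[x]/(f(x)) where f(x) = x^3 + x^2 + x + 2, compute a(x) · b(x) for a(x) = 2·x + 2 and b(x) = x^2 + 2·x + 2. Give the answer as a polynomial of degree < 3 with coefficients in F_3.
a · b ≡ x^2 (mod f(x))

Multiply as integer polynomials: a · b = 2·x^3 + 6·x^2 + 8·x + 4. Reducing coefficients mod 3: a · b ≡ 2·x^3 + 2·x + 1. Now divide by f(x) = x^3 + x^2 + x + 2 in F_3[x], eliminating the leading term at each step:
  leading term 2·x^3: subtract (2)·f(x) = 2·x^3 + 2·x^2 + 2·x + 1, leaving x^2 (coefficients mod 3)
The degree is now < 3, so this is the remainder. Hence a · b ≡ x^2 in F_3[x]/(f).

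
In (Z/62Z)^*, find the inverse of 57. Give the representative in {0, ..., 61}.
Apply the extended Euclidean algorithm to (62, 57), tracking rows (r, s, t) with s·62 + t·57 = r. Each division r_prev = q·r_cur + r_new produces the new row as (previous row) − q·(current row):
  row A: (62, 1, 0)   [1·62 + 0·57 = 62]
  row B: (57, 0, 1)   [0·62 + 1·57 = 57]
  62 = 1·57 + 5   → row C = row A − 1·row B = (5, 1, −1)   [check: 1·62 − 1·57 = 5]
  57 = 11·5 + 2   → row D = row B − 11·row C = (2, −11, 12)   [check: −11·62 + 12·57 = 2]
  5 = 2·2 + 1   → row E = row C − 2·row D = (1, 23, −25)   [check: 23·62 − 25·57 = 1]
  2 = 2·1 + 0   → remainder 0, stop. gcd = 1 (last nonzero row E).
The gcd is 1, so 57 is invertible mod 62. The last nonzero row gives 23·62 − 25·57 = 1, so t = −25. So 57^(−1) ≡ −25 ≡ 37 (mod 62). Verify: 57 · 37 = 2109 ≡ 1 (mod 62). ✓

Final answer: 57^(−1) ≡ 37 (mod 62)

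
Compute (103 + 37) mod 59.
22

Reduce the summands first: 103 ≡ 44 (mod 59), so 103 + 37 ≡ 44 + 37 (mod 59). 44 + 37 = 81; 81 = 1·59 + 22, so (103 + 37) mod 59 = 22.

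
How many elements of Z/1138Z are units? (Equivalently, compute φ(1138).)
Z/1138Z has φ(1138) = 568 units

An element a ∈ Z/1138Z is a unit iff gcd(a, 1138) = 1, so the number of units is φ(1138). φ is multiplicative, with φ(p^e) = p^e − p^(e−1). Factorise 1138 = 2 · 569. Then
  φ(1138) = (2 − 1) · (569 − 1) = 1 · 568 = 568.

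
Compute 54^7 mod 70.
Use repeated squaring. Binary(7) = 111. Walk through the bits of the exponent 7 left-to-right: at each bit after the leading one, square the running value, then multiply by 54 if the bit is 1 (always reducing mod 70):
  bit 1 = 1 (leading): start with 54.
  bit 2 = 1: square 54^2 = 2916 ≡ 46; bit is 1, so multiply 46·54 = 2484 ≡ 34 (mod 70).
  bit 3 = 1: square 34^2 = 1156 ≡ 36; bit is 1, so multiply 36·54 = 1944 ≡ 54 (mod 70).
Final value: 54^7 ≡ 54 (mod 70).

Final answer: 54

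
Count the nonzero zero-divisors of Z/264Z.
Z/264Z has 183 nonzero zero-divisors

In Z/264Z each nonzero element is either a unit (gcd with 264 is 1) or a zero-divisor (gcd > 1). The number of units is φ(264): factorise 264 = 2^3 · 3 · 11, so φ(264) = (2^3 − 2^2) · (3 − 1) · (11 − 1) = 4 · 2 · 10 = 80. The nonzero elements number 264 − 1 = 263. Hence the nonzero zero-divisors number 263 − 80 = 183.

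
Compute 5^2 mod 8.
Use repeated squaring. Binary(2) = 10. Walk through the bits of the exponent 2 left-to-right: at each bit after the leading one, square the running value, then multiply by 5 if the bit is 1 (always reducing mod 8):
  bit 1 = 1 (leading): start with 5.
  bit 2 = 0: square 5^2 = 25 ≡ 1 (mod 8).
Final value: 5^2 ≡ 1 (mod 8).

Final answer: 1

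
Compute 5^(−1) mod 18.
Apply the extended Euclidean algorithm to (18, 5), tracking rows (r, s, t) with s·18 + t·5 = r. Each division r_prev = q·r_cur + r_new produces the new row as (previous row) − q·(current row):
  row A: (18, 1, 0)   [1·18 + 0·5 = 18]
  row B: (5, 0, 1)   [0·18 + 1·5 = 5]
  18 = 3·5 + 3   → row C = row A − 3·row B = (3, 1, −3)   [check: 1·18 − 3·5 = 3]
  5 = 1·3 + 2   → row D = row B − 1·row C = (2, −1, 4)   [check: −1·18 + 4·5 = 2]
  3 = 1·2 + 1   → row E = row C − 1·row D = (1, 2, −7)   [check: 2·18 − 7·5 = 1]
  2 = 2·1 + 0   → remainder 0, stop. gcd = 1 (last nonzero row E).
The gcd is 1, so 5 is invertible mod 18. The last nonzero row gives 2·18 − 7·5 = 1, so t = −7. So 5^(−1) ≡ −7 ≡ 11 (mod 18). Verify: 5 · 11 = 55 ≡ 1 (mod 18). ✓

Final answer: 5^(−1) ≡ 11 (mod 18)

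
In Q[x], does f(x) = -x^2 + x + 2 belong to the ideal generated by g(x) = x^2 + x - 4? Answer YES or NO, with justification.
In Q[x] the ideal (g) consists of all multiples of g, so f ∈ (g) iff g | f, i.e. iff the remainder of f on division by g is 0. Divide f by g (g is monic, so eliminate the leading term of the running remainder at each step):
  leading term -x^2: subtract (-1)·g(x) = -x^2 - x + 4, leaving 2·x - 2
The remainder r(x) = 2·x - 2 ≠ 0 (and deg r < deg g), so g ∤ f, i.e. f ∉ (g).

Final answer: NO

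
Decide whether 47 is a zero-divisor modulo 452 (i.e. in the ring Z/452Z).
gcd(47, 452) = 1, so 47 is a unit in Z/452Z (it has a multiplicative inverse). A unit cannot be a zero-divisor: if 47·b ≡ 0 then multiplying both sides by 47^(−1) gives b ≡ 0. So 47 is not a zero-divisor.

Final answer: NO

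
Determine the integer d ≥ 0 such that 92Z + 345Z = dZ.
In the PID Z, (a, b) is generated by gcd(a, b). Compute gcd(345, 92) with the extended Euclidean algorithm, tracking rows (r, s, t) with s·345 + t·92 = r:
  row A: (345, 1, 0)   [1·345 + 0·92 = 345]
  row B: (92, 0, 1)   [0·345 + 1·92 = 92]
  345 = 3·92 + 69   → row C = row A − 3·row B = (69, 1, −3)   [check: 1·345 − 3·92 = 69]
  92 = 1·69 + 23   → row D = row B − 1·row C = (23, −1, 4)   [check: −1·345 + 4·92 = 23]
  69 = 3·23 + 0   → remainder 0, stop. gcd = 23 (last nonzero row D).
So gcd(92, 345) = 23, with Bézout identity −1·345 + 4·92 = 23. Containment (⊇): the Bézout identity exhibits 23 as an element of (92, 345), giving (23) ⊆ (92, 345). Containment (⊆): since 23 | 92 and 23 | 345 (92 = 23·4, 345 = 23·15), every Z-linear combination of 92 and 345 is divisible by 23, so (92, 345) ⊆ (23). Therefore (92, 345) = (23), d = 23.

Final answer: (92, 345) = (23); d = 23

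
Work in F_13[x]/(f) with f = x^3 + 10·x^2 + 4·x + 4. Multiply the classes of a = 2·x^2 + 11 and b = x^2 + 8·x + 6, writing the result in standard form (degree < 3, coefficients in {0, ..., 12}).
Multiply as integer polynomials: a · b = 2·x^4 + 16·x^3 + 23·x^2 + 88·x + 66. Reducing coefficients mod 13: a · b ≡ 2·x^4 + 3·x^3 + 10·x^2 + 10·x + 1. Now divide by f(x) = x^3 + 10·x^2 + 4·x + 4 in F_13[x], eliminating the leading term at each step:
  leading term 2·x^4: subtract (2·x)·f(x) = 2·x^4 + 7·x^3 + 8·x^2 + 8·x, leaving 9·x^3 + 2·x^2 + 2·x + 1 (coefficients mod 13)
  leading term 9·x^3: subtract (9)·f(x) = 9·x^3 + 12·x^2 + 10·x + 10, leaving 3·x^2 + 5·x + 4 (coefficients mod 13)
The degree is now < 3, so this is the remainder. Hence a · b ≡ 3·x^2 + 5·x + 4 in F_13[x]/(f).

Final answer: a · b ≡ 3·x^2 + 5·x + 4 (mod f(x))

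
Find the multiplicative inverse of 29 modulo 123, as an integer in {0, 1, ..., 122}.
29^(−1) ≡ 17 (mod 123)

Apply the extended Euclidean algorithm to (123, 29), tracking rows (r, s, t) with s·123 + t·29 = r. Each division r_prev = q·r_cur + r_new produces the new row as (previous row) − q·(current row):
  row A: (123, 1, 0)   [1·123 + 0·29 = 123]
  row B: (29, 0, 1)   [0·123 + 1·29 = 29]
  123 = 4·29 + 7   → row C = row A − 4·row B = (7, 1, −4)   [check: 1·123 − 4·29 = 7]
  29 = 4·7 + 1   → row D = row B − 4·row C = (1, −4, 17)   [check: −4·123 + 17·29 = 1]
  7 = 7·1 + 0   → remainder 0, stop. gcd = 1 (last nonzero row D).
The gcd is 1, so 29 is invertible mod 123. The last nonzero row gives −4·123 + 17·29 = 1, so t = 17. So 29^(−1) ≡ 17 (mod 123). Verify: 29 · 17 = 493 ≡ 1 (mod 123). ✓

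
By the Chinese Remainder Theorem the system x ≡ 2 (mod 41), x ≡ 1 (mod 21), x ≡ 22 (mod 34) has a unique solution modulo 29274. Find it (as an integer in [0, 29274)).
The moduli 41, 21, 34 are pairwise coprime, so by the CRT there is a unique solution mod 41·21·34 = 29274.
Solve by successive substitution. Start with x ≡ 2 (mod 41).
  Combine with x ≡ 1 (mod 21): write x = 2 + 41·t and require 2 + 41·t ≡ 1 (mod 21), i.e. 41·t ≡ 1 − 2 ≡ 20 (mod 21). Since 41^(−1) ≡ 20 (mod 21) (41 ≡ 20 (mod 21)), t ≡ 20·20 ≡ 1 (mod 21). So x ≡ 2 + 41·1 = 43 (mod 861).
  Combine with x ≡ 22 (mod 34): write x = 43 + 861·t and require 43 + 861·t ≡ 22 (mod 34), i.e. 861·t ≡ 22 − 43 ≡ 13 (mod 34). Since 861^(−1) ≡ 31 (mod 34) (861 ≡ 11 (mod 34)), t ≡ 31·13 ≡ 29 (mod 34). So x ≡ 43 + 861·29 = 25012 (mod 29274).
Unique solution in [0, 29274): x = 25012.

Final answer: x ≡ 25012 (mod 29274); the representative in [0, 29274) is 25012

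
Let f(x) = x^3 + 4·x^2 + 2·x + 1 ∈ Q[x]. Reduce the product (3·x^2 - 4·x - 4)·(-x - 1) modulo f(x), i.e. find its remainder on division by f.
First multiply in Q[x] without reducing: a · b = -3·x^3 + x^2 + 8·x + 4. Now divide by f(x) = x^3 + 4·x^2 + 2·x + 1, eliminating the leading term at each step:
  leading term -3·x^3: subtract (-3)·f(x) = -3·x^3 - 12·x^2 - 6·x - 3, leaving 13·x^2 + 14·x + 7
The degree is now < 3, so this is the remainder. Hence a · b ≡ 13·x^2 + 14·x + 7 in Q[x]/(f).

Final answer: a · b ≡ 13·x^2 + 14·x + 7 (mod f(x))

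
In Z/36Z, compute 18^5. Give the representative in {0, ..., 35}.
0

Use repeated squaring. Binary(5) = 101. Walk through the bits of the exponent 5 left-to-right: at each bit after the leading one, square the running value, then multiply by 18 if the bit is 1 (always reducing mod 36):
  bit 1 = 1 (leading): start with 18.
  bit 2 = 0: square 18^2 = 324 ≡ 0 (mod 36).
  bit 3 = 1: square 0^2 = 0; bit is 1, so multiply 0·18 = 0 (mod 36).
Final value: 18^5 ≡ 0 (mod 36).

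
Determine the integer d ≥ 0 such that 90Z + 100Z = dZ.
(90, 100) = (10); d = 10

In the PID Z, (a, b) is generated by gcd(a, b). Compute gcd(100, 90) with the extended Euclidean algorithm, tracking rows (r, s, t) with s·100 + t·90 = r:
  row A: (100, 1, 0)   [1·100 + 0·90 = 100]
  row B: (90, 0, 1)   [0·100 + 1·90 = 90]
  100 = 1·90 + 10   → row C = row A − 1·row B = (10, 1, −1)   [check: 1·100 − 1·90 = 10]
  90 = 9·10 + 0   → remainder 0, stop. gcd = 10 (last nonzero row C).
So gcd(90, 100) = 10, with Bézout identity 1·100 − 1·90 = 10. Containment (⊇): the Bézout identity exhibits 10 as an element of (90, 100), giving (10) ⊆ (90, 100). Containment (⊆): since 10 | 90 and 10 | 100 (90 = 10·9, 100 = 10·10), every Z-linear combination of 90 and 100 is divisible by 10, so (90, 100) ⊆ (10). Therefore (90, 100) = (10), d = 10.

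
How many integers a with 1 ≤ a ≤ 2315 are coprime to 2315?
The number of a ∈ {1, ..., 2315} with gcd(a, 2315) = 1 is by definition Euler's totient φ(2315). φ is multiplicative, with φ(p^e) = p^e − p^(e−1). Factorise 2315 = 5 · 463. Then
  φ(2315) = (5 − 1) · (463 − 1) = 4 · 462 = 1848.
So there are 1848 such integers.

Final answer: 1848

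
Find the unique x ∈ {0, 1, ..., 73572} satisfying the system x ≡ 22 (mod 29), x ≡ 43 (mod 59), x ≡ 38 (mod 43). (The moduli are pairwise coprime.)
The moduli 29, 59, 43 are pairwise coprime, so by the CRT there is a unique solution mod 29·59·43 = 73573.
Solve by successive substitution. Start with x ≡ 22 (mod 29).
  Combine with x ≡ 43 (mod 59): write x = 22 + 29·t and require 22 + 29·t ≡ 43 (mod 59), i.e. 29·t ≡ 43 − 22 ≡ 21 (mod 59). Since 29^(−1) ≡ 57 (mod 59), t ≡ 57·21 ≡ 17 (mod 59). So x ≡ 22 + 29·17 = 515 (mod 1711).
  Combine with x ≡ 38 (mod 43): write x = 515 + 1711·t and require 515 + 1711·t ≡ 38 (mod 43), i.e. 1711·t ≡ 38 − 515 ≡ 39 (mod 43). Since 1711^(−1) ≡ 19 (mod 43) (1711 ≡ 34 (mod 43)), t ≡ 19·39 ≡ 10 (mod 43). So x ≡ 515 + 1711·10 = 17625 (mod 73573).
Unique solution in [0, 73573): x = 17625.

Final answer: x ≡ 17625 (mod 73573); the representative in [0, 73573) is 17625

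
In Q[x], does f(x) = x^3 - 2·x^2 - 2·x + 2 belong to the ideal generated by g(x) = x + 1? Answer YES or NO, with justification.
In Q[x] the ideal (g) consists of all multiples of g, so f ∈ (g) iff g | f, i.e. iff the remainder of f on division by g is 0. Divide f by g (g is monic, so eliminate the leading term of the running remainder at each step):
  leading term x^3: subtract (x^2)·g(x) = x^3 + x^2, leaving -3·x^2 - 2·x + 2
  leading term -3·x^2: subtract (-3·x)·g(x) = -3·x^2 - 3·x, leaving x + 2
  leading term x: subtract (1)·g(x) = x + 1, leaving 1
The remainder r(x) = 1 ≠ 0 (and deg r < deg g), so g ∤ f, i.e. f ∉ (g).

Final answer: NO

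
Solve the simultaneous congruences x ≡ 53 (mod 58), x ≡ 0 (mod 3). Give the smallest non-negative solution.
x ≡ 111 (mod 174); the representative in [0, 174) is 111

The moduli 58, 3 are pairwise coprime, so by the CRT there is a unique solution mod 58·3 = 174.
Solve by successive substitution. Start with x ≡ 53 (mod 58).
  Combine with x ≡ 0 (mod 3): write x = 53 + 58·t and require 53 + 58·t ≡ 0 (mod 3), i.e. 58·t ≡ 0 − 53 ≡ 1 (mod 3). Since 58^(−1) ≡ 1 (mod 3) (58 ≡ 1 (mod 3)), t ≡ 1·1 ≡ 1 (mod 3). So x ≡ 53 + 58·1 = 111 (mod 174).
Unique solution in [0, 174): x = 111.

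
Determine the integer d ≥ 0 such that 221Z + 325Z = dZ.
(221, 325) = (13); d = 13

In the PID Z, (a, b) is generated by gcd(a, b). Compute gcd(325, 221) with the extended Euclidean algorithm, tracking rows (r, s, t) with s·325 + t·221 = r:
  row A: (325, 1, 0)   [1·325 + 0·221 = 325]
  row B: (221, 0, 1)   [0·325 + 1·221 = 221]
  325 = 1·221 + 104   → row C = row A − 1·row B = (104, 1, −1)   [check: 1·325 − 1·221 = 104]
  221 = 2·104 + 13   → row D = row B − 2·row C = (13, −2, 3)   [check: −2·325 + 3·221 = 13]
  104 = 8·13 + 0   → remainder 0, stop. gcd = 13 (last nonzero row D).
So gcd(221, 325) = 13, with Bézout identity −2·325 + 3·221 = 13. Containment (⊇): the Bézout identity exhibits 13 as an element of (221, 325), giving (13) ⊆ (221, 325). Containment (⊆): since 13 | 221 and 13 | 325 (221 = 13·17, 325 = 13·25), every Z-linear combination of 221 and 325 is divisible by 13, so (221, 325) ⊆ (13). Therefore (221, 325) = (13), d = 13.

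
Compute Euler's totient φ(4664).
φ(4664) = 2080

φ is multiplicative, with φ(p^e) = p^e − p^(e−1). Factorise 4664 = 2^3 · 11 · 53. Then
  φ(4664) = (2^3 − 2^2) · (11 − 1) · (53 − 1) = 4 · 10 · 52 = 2080.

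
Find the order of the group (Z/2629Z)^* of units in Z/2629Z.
(Z/2629Z)^* consists of the classes a with gcd(a, 2629) = 1, so its order is φ(2629). φ is multiplicative, with φ(p^e) = p^e − p^(e−1). Factorise 2629 = 11 · 239. Then
  φ(2629) = (11 − 1) · (239 − 1) = 10 · 238 = 2380.
Thus |(Z/2629Z)^*| = 2380.

Final answer: |(Z/2629Z)^*| = 2380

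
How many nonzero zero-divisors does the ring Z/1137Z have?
In Z/1137Z each nonzero element is either a unit (gcd with 1137 is 1) or a zero-divisor (gcd > 1). The number of units is φ(1137): factorise 1137 = 3 · 379, so φ(1137) = (3 − 1) · (379 − 1) = 2 · 378 = 756. The nonzero elements number 1137 − 1 = 1136. Hence the nonzero zero-divisors number 1136 − 756 = 380.

Final answer: Z/1137Z has 380 nonzero zero-divisors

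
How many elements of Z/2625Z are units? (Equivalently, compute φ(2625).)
An element a ∈ Z/2625Z is a unit iff gcd(a, 2625) = 1, so the number of units is φ(2625). φ is multiplicative, with φ(p^e) = p^e − p^(e−1). Factorise 2625 = 3 · 5^3 · 7. Then
  φ(2625) = (3 − 1) · (5^3 − 5^2) · (7 − 1) = 2 · 100 · 6 = 1200.

Final answer: Z/2625Z has φ(2625) = 1200 units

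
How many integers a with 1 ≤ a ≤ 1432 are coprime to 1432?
712

The number of a ∈ {1, ..., 1432} with gcd(a, 1432) = 1 is by definition Euler's totient φ(1432). φ is multiplicative, with φ(p^e) = p^e − p^(e−1). Factorise 1432 = 2^3 · 179. Then
  φ(1432) = (2^3 − 2^2) · (179 − 1) = 4 · 178 = 712.
So there are 712 such integers.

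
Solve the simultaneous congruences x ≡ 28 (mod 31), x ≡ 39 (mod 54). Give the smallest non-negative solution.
The moduli 31, 54 are pairwise coprime, so by the CRT there is a unique solution mod 31·54 = 1674.
Solve by successive substitution. Start with x ≡ 28 (mod 31).
  Combine with x ≡ 39 (mod 54): write x = 28 + 31·t and require 28 + 31·t ≡ 39 (mod 54), i.e. 31·t ≡ 39 − 28 ≡ 11 (mod 54). Since 31^(−1) ≡ 7 (mod 54), t ≡ 7·11 ≡ 23 (mod 54). So x ≡ 28 + 31·23 = 741 (mod 1674).
Unique solution in [0, 1674): x = 741.

Final answer: x ≡ 741 (mod 1674); the representative in [0, 1674) is 741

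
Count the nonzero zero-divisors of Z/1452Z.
Z/1452Z has 1011 nonzero zero-divisors

In Z/1452Z each nonzero element is either a unit (gcd with 1452 is 1) or a zero-divisor (gcd > 1). The number of units is φ(1452): factorise 1452 = 2^2 · 3 · 11^2, so φ(1452) = (2^2 − 2^1) · (3 − 1) · (11^2 − 11^1) = 2 · 2 · 110 = 440. The nonzero elements number 1452 − 1 = 1451. Hence the nonzero zero-divisors number 1451 − 440 = 1011.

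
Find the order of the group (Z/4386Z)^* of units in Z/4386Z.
|(Z/4386Z)^*| = 1344

(Z/4386Z)^* consists of the classes a with gcd(a, 4386) = 1, so its order is φ(4386). φ is multiplicative, with φ(p^e) = p^e − p^(e−1). Factorise 4386 = 2 · 3 · 17 · 43. Then
  φ(4386) = (2 − 1) · (3 − 1) · (17 − 1) · (43 − 1) = 1 · 2 · 16 · 42 = 1344.
Thus |(Z/4386Z)^*| = 1344.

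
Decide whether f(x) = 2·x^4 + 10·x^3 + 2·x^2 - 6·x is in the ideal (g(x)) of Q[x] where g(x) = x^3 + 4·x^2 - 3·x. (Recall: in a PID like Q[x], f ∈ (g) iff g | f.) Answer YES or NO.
YES

In Q[x] the ideal (g) consists of all multiples of g, so f ∈ (g) iff g | f, i.e. iff the remainder of f on division by g is 0. Divide f by g (g is monic, so eliminate the leading term of the running remainder at each step):
  leading term 2·x^4: subtract (2·x)·g(x) = 2·x^4 + 8·x^3 - 6·x^2, leaving 2·x^3 + 8·x^2 - 6·x
  leading term 2·x^3: subtract (2)·g(x) = 2·x^3 + 8·x^2 - 6·x, leaving 0
The remainder is 0, so f(x) = g(x) · h(x) with h(x) = 2·x + 2. Hence g | f, i.e. f ∈ (g).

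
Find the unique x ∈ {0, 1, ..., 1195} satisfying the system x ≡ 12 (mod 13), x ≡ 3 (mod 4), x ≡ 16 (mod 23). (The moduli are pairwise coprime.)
x ≡ 1143 (mod 1196); the representative in [0, 1196) is 1143

The moduli 13, 4, 23 are pairwise coprime, so by the CRT there is a unique solution mod 13·4·23 = 1196.
Solve by successive substitution. Start with x ≡ 12 (mod 13).
  Combine with x ≡ 3 (mod 4): write x = 12 + 13·t and require 12 + 13·t ≡ 3 (mod 4), i.e. 13·t ≡ 3 − 12 ≡ 3 (mod 4). Since 13^(−1) ≡ 1 (mod 4) (13 ≡ 1 (mod 4)), t ≡ 1·3 ≡ 3 (mod 4). So x ≡ 12 + 13·3 = 51 (mod 52).
  Combine with x ≡ 16 (mod 23): write x = 51 + 52·t and require 51 + 52·t ≡ 16 (mod 23), i.e. 52·t ≡ 16 − 51 ≡ 11 (mod 23). Since 52^(−1) ≡ 4 (mod 23) (52 ≡ 6 (mod 23)), t ≡ 4·11 ≡ 21 (mod 23). So x ≡ 51 + 52·21 = 1143 (mod 1196).
Unique solution in [0, 1196): x = 1143.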